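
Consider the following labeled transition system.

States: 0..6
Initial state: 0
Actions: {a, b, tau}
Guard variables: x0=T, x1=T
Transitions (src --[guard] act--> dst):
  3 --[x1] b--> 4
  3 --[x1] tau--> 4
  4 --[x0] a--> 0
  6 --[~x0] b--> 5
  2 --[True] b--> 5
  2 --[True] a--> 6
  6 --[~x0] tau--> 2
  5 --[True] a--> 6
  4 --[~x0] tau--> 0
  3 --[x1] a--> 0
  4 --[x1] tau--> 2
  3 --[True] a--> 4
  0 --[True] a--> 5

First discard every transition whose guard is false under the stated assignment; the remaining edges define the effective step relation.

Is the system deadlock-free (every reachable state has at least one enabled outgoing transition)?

Answer: DEADLOCK at state 6

Analysis:
Reach set: {0,5,6}
  0: a→5  [1 out]
  5: a→6  [1 out]
  6: ∅  [no exit]
Path to 6: a·a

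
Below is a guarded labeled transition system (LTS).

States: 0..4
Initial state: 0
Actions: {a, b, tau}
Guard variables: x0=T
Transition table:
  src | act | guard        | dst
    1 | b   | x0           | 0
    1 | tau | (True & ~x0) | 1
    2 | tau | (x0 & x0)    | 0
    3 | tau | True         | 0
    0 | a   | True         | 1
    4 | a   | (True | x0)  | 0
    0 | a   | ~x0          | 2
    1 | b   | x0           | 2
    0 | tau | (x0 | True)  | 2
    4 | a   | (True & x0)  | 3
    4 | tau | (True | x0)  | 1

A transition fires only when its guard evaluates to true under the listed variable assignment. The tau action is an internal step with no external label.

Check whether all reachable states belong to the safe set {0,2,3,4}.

Safe = {0,2,3,4}
Reach set: {0,1,2}
  0: safe
  1: outside
  2: safe
counterexample path to 1: a

Answer: INVARIANT VIOLATED at state 1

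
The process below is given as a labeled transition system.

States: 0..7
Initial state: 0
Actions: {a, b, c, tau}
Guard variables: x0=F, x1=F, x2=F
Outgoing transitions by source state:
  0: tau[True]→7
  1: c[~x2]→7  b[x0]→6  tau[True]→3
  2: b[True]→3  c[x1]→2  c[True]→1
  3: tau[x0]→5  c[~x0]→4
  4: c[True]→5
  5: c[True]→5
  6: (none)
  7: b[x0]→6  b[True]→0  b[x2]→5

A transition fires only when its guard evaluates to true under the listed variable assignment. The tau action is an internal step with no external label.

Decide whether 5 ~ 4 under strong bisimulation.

Answer: BISIMILAR

Working:
Compute ~ classes (split until stable):
  π0 = {{0,1,2,3,4,5,6,7}}
  π1 = {{0},{1},{2},{3,4,5},{6},{7}}
Fixed point at round 2; 6 class(es).
class of 5: {3,4,5}; class of 4: {3,4,5}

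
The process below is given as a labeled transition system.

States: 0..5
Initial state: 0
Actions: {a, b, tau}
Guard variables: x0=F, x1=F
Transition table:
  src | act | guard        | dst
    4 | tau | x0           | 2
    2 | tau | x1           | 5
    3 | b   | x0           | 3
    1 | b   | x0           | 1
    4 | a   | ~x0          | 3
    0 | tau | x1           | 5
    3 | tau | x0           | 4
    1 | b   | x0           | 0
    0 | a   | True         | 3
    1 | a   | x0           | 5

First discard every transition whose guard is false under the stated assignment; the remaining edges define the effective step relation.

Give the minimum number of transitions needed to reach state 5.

BFS to 5:
  depth 0: {0}
  depth 1: {3}
5 never appears.

Answer: UNREACHABLE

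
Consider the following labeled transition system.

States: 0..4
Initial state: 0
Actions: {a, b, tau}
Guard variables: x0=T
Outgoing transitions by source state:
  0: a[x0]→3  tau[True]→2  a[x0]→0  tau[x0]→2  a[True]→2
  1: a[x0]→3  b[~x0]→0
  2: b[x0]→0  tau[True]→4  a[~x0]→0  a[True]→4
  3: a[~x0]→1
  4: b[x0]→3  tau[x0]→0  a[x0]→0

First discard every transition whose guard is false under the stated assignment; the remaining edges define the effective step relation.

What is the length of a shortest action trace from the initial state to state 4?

Answer: 2

Trace:
Layered search for 4:
  depth 0: {0}
  depth 1: {2,3}
  depth 2: {4}
4 enters at depth 2; path a·a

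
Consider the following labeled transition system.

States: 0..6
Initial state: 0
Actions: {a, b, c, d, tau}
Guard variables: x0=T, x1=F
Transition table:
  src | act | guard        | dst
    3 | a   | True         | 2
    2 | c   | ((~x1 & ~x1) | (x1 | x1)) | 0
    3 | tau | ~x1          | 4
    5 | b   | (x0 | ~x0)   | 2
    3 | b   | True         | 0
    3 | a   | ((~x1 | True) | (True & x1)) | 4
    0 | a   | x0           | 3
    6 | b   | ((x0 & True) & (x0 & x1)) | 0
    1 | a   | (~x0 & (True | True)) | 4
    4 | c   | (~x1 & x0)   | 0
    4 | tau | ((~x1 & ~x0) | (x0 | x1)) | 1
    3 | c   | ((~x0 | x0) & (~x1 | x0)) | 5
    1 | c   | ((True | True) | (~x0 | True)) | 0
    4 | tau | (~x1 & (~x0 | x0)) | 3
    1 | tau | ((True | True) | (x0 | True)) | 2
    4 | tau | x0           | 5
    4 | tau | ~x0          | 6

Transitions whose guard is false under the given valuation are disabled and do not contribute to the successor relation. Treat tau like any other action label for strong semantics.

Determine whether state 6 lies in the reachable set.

14 transition(s) survive guard evaluation.
Layer 0: {0}
Layer 1: {3}  cumulative {0,3}
Layer 2: {2,4,5}  cumulative {0,2,3,4,5}
Layer 3: {1}  cumulative {0,1,2,3,4,5}
Reachable = {0,1,2,3,4,5}

Answer: UNREACHABLE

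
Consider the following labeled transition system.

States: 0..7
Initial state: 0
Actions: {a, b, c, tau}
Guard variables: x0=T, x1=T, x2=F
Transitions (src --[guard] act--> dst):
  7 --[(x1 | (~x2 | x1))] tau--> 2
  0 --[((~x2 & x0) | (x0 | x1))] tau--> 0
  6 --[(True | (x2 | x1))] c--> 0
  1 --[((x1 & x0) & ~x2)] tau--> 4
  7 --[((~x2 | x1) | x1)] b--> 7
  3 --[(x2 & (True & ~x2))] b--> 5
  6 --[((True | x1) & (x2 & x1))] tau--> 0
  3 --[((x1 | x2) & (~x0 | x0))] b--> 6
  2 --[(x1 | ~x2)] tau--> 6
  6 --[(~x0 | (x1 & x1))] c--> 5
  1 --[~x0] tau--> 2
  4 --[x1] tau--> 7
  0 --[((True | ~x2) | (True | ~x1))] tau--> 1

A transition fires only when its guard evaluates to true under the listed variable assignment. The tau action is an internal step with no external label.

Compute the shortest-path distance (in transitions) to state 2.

Layered search for 2:
  L0 = {0}
  L1 = {1}
  L2 = {4}
  L3 = {7}
  L4 = {2}
first hit 2 at d=4 via tau·tau·tau·tau

Answer: 4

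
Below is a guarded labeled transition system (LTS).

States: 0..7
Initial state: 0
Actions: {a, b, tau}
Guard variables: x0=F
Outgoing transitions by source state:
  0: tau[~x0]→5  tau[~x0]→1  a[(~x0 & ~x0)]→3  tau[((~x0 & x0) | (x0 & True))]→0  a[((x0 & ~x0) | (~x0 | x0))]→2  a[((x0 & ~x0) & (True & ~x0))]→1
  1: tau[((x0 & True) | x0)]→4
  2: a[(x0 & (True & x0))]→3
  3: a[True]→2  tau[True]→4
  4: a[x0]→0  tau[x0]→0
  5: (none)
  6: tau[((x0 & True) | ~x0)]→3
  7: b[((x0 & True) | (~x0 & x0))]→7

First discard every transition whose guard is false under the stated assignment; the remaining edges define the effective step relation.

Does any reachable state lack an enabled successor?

Answer: DEADLOCK at state 1

Working:
Reachable = {0,1,2,3,4,5}
  0: a→2  a→3  tau→1  tau→5  [4 out]
  1: ∅  [STUCK]
  2: ∅  [STUCK]
  3: a→2  tau→4  [2 out]
  4: ∅  [STUCK]
  5: ∅  [STUCK]
trace reaching 1: tau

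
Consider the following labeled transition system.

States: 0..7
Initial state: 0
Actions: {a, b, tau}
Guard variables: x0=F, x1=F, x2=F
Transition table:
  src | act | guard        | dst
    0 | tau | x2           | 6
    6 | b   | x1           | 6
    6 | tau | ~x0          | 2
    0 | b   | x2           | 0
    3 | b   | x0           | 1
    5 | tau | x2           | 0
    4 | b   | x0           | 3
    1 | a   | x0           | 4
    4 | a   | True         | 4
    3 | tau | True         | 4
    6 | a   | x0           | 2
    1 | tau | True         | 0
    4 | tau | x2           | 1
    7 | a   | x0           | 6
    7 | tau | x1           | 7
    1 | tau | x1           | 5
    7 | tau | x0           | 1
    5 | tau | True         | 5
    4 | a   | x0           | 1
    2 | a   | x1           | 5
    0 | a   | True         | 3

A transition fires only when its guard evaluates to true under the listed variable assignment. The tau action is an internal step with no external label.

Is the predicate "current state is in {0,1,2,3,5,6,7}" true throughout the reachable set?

Allowed set {0,1,2,3,5,6,7}
Reachable = {0,3,4}
  0: ok
  3: ok
  4: VIOLATES
counterexample path to 4: a·tau

Answer: INVARIANT VIOLATED at state 4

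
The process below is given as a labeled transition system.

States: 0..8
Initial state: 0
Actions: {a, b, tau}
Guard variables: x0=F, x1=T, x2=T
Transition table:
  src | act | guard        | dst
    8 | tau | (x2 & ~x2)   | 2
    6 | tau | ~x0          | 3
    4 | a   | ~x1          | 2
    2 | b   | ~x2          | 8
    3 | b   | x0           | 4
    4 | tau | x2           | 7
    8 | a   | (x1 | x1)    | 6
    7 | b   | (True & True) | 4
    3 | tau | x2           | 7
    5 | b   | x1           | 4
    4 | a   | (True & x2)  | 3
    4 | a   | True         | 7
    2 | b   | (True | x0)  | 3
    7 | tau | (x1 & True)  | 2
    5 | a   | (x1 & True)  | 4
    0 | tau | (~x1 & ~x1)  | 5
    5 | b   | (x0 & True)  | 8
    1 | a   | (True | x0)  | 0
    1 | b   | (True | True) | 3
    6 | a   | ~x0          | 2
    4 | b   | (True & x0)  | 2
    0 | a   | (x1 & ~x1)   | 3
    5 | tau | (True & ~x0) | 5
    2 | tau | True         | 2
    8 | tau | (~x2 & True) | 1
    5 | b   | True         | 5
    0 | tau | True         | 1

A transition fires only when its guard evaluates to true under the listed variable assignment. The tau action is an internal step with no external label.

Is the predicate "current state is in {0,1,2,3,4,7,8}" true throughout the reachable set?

Inv-set: {0,1,2,3,4,7,8}
Reachable = {0,1,2,3,4,7}
  0: ok
  1: ok
  2: ok
  3: ok
  4: ok
  7: ok

Answer: INVARIANT HOLDS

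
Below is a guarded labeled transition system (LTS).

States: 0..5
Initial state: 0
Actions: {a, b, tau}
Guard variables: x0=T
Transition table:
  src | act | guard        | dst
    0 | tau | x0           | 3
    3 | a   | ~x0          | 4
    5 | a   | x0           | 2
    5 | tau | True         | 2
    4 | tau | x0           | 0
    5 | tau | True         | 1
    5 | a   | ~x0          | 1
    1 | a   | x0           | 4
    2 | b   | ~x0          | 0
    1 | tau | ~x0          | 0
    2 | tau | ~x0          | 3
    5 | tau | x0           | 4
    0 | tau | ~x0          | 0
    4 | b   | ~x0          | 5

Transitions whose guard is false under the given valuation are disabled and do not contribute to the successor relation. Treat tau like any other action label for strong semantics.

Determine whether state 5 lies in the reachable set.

After dropping false guards: 7 live edges.
L0 = {0}
L1 = {3}  total {0,3}
R = {0,3}

Answer: UNREACHABLE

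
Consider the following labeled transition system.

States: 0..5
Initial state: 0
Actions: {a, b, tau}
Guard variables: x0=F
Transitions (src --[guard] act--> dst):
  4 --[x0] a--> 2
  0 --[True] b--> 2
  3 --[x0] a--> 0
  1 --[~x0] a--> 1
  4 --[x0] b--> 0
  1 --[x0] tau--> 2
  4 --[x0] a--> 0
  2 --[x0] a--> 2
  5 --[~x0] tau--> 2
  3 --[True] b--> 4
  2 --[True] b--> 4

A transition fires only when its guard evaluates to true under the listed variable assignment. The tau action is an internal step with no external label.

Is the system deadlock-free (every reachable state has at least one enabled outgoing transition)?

Answer: DEADLOCK at state 4

Trace:
Reachable = {0,2,4}
  0: b→2  [deg 1]
  2: b→4  [deg 1]
  4: ∅  [no exit]
trace reaching 4: b·b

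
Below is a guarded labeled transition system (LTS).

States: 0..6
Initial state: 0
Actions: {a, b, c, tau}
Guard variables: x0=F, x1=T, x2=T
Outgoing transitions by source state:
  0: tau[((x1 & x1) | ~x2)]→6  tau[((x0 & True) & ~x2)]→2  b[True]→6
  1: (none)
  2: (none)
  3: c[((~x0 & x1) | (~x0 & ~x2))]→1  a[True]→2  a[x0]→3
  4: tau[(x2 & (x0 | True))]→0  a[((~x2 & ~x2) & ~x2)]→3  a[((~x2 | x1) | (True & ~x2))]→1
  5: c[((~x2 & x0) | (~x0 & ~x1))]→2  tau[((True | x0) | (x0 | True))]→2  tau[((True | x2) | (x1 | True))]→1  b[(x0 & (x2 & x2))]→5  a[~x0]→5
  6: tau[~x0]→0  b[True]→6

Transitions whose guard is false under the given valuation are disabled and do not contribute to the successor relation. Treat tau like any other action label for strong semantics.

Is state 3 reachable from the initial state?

Guard filter leaves 11 enabled edge(s).
L0 = {0}
L1 = {6}  cumulative {0,6}
Reach set: {0,6}

Answer: UNREACHABLE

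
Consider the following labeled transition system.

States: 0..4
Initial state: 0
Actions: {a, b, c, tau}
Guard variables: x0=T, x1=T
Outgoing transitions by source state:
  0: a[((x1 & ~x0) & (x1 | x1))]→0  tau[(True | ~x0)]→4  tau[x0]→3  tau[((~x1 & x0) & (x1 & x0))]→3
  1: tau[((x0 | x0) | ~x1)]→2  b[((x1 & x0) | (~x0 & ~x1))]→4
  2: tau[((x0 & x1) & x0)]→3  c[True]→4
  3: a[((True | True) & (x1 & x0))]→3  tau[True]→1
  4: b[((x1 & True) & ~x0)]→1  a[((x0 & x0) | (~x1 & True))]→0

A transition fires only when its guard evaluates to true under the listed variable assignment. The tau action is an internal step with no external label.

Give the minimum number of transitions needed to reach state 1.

Answer: 2

Analysis:
Breadth-first toward 1:
  depth 0: {0}
  depth 1: {3,4}
  depth 2: {1}
first hit 1 at d=2 via tau·tau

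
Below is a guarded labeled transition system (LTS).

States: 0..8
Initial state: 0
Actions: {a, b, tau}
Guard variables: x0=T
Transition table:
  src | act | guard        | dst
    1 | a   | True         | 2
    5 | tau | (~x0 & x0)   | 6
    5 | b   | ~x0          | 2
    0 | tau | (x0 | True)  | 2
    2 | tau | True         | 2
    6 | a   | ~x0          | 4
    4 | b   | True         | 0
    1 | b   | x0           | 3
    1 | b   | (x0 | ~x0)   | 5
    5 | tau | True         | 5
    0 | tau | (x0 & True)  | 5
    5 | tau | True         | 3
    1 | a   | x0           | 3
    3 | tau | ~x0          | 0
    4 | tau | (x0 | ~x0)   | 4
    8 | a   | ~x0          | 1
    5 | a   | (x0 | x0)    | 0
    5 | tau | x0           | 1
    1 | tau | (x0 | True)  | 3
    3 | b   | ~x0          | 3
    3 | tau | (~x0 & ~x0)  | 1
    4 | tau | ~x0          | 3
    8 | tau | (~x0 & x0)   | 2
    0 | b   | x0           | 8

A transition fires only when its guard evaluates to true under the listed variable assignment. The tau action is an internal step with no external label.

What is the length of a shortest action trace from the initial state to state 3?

BFS to 3:
  L0 = {0}
  L1 = {2,5,8}
  L2 = {1,3}
first hit 3 at d=2 via tau·tau

Answer: 2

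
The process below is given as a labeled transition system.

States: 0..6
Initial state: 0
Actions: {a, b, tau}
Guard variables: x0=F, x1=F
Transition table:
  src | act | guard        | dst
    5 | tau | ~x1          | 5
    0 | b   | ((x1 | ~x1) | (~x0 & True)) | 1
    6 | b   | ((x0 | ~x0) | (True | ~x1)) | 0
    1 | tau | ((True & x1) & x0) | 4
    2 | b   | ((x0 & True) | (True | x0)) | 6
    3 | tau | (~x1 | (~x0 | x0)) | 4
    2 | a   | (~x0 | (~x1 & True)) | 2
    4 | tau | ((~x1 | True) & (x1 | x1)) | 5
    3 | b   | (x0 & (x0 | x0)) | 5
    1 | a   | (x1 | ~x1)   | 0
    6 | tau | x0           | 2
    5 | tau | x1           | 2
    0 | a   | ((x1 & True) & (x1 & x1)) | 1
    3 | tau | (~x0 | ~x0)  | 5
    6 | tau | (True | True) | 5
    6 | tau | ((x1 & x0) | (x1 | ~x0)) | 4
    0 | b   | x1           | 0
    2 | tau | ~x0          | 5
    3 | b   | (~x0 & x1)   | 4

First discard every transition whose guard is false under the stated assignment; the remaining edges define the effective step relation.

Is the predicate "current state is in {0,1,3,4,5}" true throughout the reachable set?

Answer: INVARIANT HOLDS

Trace:
Inv-set: {0,1,3,4,5}
R = {0,1}
  0: safe
  1: safe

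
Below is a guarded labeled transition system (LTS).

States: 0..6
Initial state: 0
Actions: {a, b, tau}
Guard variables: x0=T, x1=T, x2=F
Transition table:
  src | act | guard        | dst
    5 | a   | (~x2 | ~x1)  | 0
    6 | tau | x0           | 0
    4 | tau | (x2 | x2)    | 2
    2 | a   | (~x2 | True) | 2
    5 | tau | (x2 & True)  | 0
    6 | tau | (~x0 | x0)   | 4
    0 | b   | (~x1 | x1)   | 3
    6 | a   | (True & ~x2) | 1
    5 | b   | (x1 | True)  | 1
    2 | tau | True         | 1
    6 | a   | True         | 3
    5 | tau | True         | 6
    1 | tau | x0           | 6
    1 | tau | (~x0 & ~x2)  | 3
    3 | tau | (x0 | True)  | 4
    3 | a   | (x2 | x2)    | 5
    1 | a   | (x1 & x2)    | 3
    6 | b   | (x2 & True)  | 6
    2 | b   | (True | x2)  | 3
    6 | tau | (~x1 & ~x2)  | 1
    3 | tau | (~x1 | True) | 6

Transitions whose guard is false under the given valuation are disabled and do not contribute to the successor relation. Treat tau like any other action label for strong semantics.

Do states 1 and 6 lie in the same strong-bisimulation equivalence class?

Answer: NOT BISIMILAR

Trace:
Compute ~ classes (split until stable):
  round 0: {{0,1,2,3,4,5,6}}
  round 1: {{0},{1,3},{2,5},{4},{6}}
  round 2: {{0},{1},{2},{3},{4},{5},{6}}
7 equivalence class(es) (converged in 3)
class of 1: {1}; class of 6: {6}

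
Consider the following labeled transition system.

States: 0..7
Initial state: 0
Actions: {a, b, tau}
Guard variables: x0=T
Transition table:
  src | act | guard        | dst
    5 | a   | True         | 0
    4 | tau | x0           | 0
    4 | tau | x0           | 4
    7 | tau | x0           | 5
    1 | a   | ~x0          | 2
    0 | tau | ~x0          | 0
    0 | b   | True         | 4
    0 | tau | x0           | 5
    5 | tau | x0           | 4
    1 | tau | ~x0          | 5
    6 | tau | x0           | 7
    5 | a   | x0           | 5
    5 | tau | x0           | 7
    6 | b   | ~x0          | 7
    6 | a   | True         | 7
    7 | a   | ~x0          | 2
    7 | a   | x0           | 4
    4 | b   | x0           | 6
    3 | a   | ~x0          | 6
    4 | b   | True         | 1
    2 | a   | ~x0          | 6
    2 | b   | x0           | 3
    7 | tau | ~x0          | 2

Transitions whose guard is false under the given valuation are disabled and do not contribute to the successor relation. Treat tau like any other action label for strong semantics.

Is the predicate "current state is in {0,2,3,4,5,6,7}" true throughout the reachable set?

Safe = {0,2,3,4,5,6,7}
R = {0,1,4,5,6,7}
  0: ✓
  1: ✗ unsafe
  4: ✓
  5: ✓
  6: ✓
  7: ✓
counterexample path to 1: b·b

Answer: INVARIANT VIOLATED at state 1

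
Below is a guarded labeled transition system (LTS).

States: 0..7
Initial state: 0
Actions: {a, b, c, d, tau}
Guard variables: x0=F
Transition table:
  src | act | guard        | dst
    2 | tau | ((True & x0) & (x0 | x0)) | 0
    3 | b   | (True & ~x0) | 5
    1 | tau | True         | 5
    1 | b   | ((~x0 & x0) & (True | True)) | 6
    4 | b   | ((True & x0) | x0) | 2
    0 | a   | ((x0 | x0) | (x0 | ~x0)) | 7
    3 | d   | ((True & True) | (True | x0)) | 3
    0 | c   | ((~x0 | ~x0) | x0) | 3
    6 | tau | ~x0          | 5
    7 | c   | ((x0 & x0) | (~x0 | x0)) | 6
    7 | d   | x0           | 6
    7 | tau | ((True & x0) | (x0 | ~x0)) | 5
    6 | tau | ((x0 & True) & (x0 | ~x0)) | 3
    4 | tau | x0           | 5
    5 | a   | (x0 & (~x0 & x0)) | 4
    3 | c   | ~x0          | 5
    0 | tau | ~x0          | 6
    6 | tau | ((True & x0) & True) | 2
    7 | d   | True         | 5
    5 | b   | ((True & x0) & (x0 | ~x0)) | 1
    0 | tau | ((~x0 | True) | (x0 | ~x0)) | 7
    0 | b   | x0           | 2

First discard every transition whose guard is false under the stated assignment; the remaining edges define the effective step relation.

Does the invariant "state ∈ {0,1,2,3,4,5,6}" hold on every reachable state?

Answer: INVARIANT VIOLATED at state 7

Working:
Safe = {0,1,2,3,4,5,6}
Reach set: {0,3,5,6,7}
  0: ✓
  3: ✓
  5: ✓
  6: ✓
  7: outside
reach 7 via a — violates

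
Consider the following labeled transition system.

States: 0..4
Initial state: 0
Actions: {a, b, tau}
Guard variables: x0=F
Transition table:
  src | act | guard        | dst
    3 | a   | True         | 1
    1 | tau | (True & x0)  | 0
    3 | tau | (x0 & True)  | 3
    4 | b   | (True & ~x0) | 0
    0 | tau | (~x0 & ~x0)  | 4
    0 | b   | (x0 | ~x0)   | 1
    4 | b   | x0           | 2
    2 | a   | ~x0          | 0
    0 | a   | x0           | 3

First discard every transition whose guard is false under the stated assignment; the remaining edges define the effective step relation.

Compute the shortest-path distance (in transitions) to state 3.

Answer: UNREACHABLE

Working:
Layered search for 3:
  Layer 0: {0}
  Layer 1: {1,4}
3 never appears.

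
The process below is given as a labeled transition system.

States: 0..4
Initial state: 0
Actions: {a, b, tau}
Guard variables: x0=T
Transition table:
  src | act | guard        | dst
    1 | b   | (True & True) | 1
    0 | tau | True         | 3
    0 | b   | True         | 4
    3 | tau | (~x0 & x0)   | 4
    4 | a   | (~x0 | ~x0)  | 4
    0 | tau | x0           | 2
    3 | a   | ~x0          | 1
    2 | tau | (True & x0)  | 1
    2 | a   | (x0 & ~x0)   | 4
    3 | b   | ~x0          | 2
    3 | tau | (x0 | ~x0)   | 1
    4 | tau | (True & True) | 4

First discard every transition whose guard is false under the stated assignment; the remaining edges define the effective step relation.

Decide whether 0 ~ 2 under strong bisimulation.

Bisimulation quotient by refinement:
  round 0: {{0,1,2,3,4}}
  round 1: {{0},{1},{2,3,4}}
  round 2: {{0},{1},{2,3},{4}}
stable after 3 split(s): 4 block(s)
class of 0: {0}; class of 2: {2,3}

Answer: NOT BISIMILAR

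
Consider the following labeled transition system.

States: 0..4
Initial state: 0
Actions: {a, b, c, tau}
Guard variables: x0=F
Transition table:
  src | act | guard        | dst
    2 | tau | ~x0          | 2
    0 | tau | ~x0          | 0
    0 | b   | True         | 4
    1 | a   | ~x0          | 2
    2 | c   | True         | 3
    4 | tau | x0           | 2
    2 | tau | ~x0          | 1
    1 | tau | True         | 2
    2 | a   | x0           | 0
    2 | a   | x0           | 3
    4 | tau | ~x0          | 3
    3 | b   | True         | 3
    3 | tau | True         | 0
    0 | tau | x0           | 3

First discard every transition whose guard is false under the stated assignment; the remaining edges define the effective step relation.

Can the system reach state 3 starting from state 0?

Answer: REACHABLE

Trace:
After dropping false guards: 10 live edges.
Layer 0: {0}
Layer 1: {4}  total {0,4}
Layer 2: {3}  total {0,3,4}
Reach set: {0,3,4}
trace reaching 3: b·tau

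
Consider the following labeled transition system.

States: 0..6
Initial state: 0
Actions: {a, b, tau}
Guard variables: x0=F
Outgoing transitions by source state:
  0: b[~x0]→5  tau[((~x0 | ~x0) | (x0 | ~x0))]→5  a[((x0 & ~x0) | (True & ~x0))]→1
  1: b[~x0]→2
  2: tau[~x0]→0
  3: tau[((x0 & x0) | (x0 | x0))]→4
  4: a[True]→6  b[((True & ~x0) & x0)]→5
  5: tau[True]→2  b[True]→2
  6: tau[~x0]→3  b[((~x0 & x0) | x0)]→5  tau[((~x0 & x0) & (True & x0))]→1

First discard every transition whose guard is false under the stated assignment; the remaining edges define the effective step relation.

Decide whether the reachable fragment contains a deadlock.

Reachable = {0,1,2,5}
  0: a→1  b→5  tau→5  [3 out]
  1: b→2  [1 out]
  2: tau→0  [1 out]
  5: b→2  tau→2  [2 out]

Answer: DEADLOCK-FREE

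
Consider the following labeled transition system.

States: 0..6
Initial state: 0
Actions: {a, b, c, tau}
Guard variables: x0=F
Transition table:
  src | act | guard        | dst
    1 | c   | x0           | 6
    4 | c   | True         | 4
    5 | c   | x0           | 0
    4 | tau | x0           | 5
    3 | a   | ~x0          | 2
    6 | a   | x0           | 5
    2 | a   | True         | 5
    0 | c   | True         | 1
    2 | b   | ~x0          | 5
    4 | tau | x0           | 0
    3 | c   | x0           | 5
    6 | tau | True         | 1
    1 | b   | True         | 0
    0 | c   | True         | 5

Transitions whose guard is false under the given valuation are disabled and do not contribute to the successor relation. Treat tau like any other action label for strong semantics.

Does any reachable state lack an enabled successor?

Reachable = {0,1,5}
  0: c→1  c→5  [2 exit(s)]
  1: b→0  [1 exit(s)]
  5: ∅  [STUCK]
Path to 5: c

Answer: DEADLOCK at state 5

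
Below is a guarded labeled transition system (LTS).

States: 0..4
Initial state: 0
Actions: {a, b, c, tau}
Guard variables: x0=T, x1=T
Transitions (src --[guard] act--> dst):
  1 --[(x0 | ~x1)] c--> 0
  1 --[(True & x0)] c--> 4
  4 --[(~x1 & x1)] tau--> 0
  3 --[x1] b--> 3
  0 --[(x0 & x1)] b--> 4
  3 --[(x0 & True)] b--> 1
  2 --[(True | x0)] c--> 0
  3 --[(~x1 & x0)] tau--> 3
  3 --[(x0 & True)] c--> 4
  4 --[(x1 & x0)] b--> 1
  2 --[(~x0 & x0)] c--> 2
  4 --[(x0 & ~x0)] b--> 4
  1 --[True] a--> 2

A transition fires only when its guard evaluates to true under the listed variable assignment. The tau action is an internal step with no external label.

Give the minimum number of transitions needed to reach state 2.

BFS to 2:
  L0 = {0}
  L1 = {4}
  L2 = {1}
  L3 = {2}
first hit 2 at d=3 via b·b·a

Answer: 3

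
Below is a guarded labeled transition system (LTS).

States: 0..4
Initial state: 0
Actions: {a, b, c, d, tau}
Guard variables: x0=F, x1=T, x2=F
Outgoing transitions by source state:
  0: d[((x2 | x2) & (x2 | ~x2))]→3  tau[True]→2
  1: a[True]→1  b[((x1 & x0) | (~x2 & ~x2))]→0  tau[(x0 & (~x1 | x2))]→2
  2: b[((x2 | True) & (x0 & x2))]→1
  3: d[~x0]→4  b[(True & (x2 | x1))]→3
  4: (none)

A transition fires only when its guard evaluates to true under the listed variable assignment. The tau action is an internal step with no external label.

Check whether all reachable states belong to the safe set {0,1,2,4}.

Answer: INVARIANT HOLDS

Trace:
Safe = {0,1,2,4}
Reach set: {0,2}
  0: ✓
  2: ✓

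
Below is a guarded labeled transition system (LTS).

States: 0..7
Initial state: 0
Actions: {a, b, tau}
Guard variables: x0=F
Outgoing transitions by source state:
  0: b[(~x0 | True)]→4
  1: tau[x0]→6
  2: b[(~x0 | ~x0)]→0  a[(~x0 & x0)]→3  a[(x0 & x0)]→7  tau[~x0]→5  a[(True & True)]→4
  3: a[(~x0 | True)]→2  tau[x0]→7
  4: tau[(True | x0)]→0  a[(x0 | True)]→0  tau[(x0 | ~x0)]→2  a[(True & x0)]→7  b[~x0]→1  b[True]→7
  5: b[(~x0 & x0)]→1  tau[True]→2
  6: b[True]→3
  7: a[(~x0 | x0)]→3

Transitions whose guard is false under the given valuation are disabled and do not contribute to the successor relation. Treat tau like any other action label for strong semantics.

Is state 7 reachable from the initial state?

Answer: REACHABLE

Trace:
13 transition(s) survive guard evaluation.
Layer 0: {0}
Layer 1: {4}  total {0,4}
Layer 2: {1,2,7}  total {0,1,2,4,7}
Layer 3: {3,5}  total {0,1,2,3,4,5,7}
Reachable = {0,1,2,3,4,5,7}
Path to 7: b·b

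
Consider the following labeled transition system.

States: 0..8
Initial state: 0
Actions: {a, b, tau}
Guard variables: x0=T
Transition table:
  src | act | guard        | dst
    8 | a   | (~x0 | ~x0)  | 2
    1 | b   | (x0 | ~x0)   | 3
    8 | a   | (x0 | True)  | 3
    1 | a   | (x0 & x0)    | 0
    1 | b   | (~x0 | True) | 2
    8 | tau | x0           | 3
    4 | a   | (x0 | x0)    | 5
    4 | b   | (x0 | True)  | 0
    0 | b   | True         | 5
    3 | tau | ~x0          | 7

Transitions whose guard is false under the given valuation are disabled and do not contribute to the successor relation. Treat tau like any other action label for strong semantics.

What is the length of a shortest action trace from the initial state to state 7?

Answer: UNREACHABLE

Working:
Breadth-first toward 7:
  depth 0: {0}
  depth 1: {5}
7 never appears.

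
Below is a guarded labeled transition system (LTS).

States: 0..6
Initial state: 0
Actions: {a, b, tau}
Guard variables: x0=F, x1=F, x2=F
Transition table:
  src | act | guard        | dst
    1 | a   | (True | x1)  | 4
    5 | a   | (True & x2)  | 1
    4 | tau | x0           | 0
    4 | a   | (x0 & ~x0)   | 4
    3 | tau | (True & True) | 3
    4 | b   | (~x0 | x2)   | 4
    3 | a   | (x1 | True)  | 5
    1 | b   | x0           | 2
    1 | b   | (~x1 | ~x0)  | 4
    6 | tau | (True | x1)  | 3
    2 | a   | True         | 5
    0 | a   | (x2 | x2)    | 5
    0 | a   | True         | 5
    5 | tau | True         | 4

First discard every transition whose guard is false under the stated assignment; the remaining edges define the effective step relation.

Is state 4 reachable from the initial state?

Answer: REACHABLE

Working:
Guard filter leaves 9 enabled edge(s).
Layer 0: {0}
Layer 1: {5}  total {0,5}
Layer 2: {4}  total {0,4,5}
Reachable = {0,4,5}
trace reaching 4: a·tau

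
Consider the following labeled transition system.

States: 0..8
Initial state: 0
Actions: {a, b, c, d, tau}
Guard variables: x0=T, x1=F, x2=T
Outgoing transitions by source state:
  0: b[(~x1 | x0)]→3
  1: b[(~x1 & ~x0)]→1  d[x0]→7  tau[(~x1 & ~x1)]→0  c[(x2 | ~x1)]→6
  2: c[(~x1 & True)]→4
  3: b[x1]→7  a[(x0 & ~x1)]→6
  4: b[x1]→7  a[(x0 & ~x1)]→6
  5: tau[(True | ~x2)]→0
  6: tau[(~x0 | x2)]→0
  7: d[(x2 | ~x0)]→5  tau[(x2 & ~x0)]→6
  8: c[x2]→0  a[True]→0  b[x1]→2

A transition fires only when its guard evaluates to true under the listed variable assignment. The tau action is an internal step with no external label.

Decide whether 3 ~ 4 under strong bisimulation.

Answer: BISIMILAR

Working:
Bisimulation quotient by refinement:
  P[0] = {{0,1,2,3,4,5,6,7,8}}
  P[1] = {{0},{1},{2},{3,4},{5,6},{7},{8}}
stable after 2 split(s): 7 block(s)
3∈{3,4}, 4∈{3,4}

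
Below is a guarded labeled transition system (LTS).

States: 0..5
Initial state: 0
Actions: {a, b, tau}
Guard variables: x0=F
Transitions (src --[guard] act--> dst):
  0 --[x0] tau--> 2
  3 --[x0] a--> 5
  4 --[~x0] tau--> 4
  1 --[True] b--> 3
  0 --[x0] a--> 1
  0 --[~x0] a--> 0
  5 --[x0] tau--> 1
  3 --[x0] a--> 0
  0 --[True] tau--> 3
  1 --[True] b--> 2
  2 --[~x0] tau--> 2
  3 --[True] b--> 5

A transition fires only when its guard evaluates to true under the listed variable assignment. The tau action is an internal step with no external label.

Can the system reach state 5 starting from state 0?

After dropping false guards: 7 live edges.
Layer 0: {0}
Layer 1: {3}  total {0,3}
Layer 2: {5}  total {0,3,5}
Reach set: {0,3,5}
trace reaching 5: tau·b

Answer: REACHABLE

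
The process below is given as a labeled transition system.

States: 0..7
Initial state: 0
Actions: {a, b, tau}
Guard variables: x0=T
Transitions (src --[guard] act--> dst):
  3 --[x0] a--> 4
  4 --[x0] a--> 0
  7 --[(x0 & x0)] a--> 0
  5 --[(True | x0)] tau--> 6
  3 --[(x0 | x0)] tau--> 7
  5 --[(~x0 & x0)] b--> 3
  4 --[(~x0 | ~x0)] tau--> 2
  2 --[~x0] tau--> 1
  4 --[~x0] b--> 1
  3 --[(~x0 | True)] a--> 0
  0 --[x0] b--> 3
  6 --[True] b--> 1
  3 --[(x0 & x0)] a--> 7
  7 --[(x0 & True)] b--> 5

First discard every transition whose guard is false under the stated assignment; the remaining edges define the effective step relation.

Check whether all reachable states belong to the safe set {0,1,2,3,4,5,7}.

Answer: INVARIANT VIOLATED at state 6

Analysis:
Safe = {0,1,2,3,4,5,7}
Reachable = {0,1,3,4,5,6,7}
  0: ok
  1: ok
  3: ok
  4: ok
  5: ok
  6: ✗ unsafe
  7: ok
witness against invariant: b·a·b·tau → 6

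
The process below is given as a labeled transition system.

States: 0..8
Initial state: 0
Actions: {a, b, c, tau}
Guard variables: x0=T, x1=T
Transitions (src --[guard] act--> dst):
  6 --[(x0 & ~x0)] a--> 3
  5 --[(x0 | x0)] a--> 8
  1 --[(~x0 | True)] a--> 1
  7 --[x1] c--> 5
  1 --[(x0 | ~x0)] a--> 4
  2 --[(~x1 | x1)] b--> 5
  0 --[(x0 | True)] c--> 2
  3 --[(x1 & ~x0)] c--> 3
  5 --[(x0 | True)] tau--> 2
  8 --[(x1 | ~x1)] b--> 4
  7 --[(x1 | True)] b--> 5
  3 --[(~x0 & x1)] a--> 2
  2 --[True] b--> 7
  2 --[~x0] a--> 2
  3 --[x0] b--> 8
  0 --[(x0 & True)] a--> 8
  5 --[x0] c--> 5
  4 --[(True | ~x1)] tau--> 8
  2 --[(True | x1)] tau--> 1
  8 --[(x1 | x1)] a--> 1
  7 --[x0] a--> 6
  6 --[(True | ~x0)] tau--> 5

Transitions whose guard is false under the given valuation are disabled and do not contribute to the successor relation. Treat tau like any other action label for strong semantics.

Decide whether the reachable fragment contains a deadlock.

Answer: DEADLOCK-FREE

Working:
Reach set: {0,1,2,4,5,6,7,8}
  0: a→8  c→2  [2 out]
  1: a→1  a→4  [2 out]
  2: b→5  b→7  tau→1  [3 out]
  4: tau→8  [1 out]
  5: a→8  c→5  tau→2  [3 out]
  6: tau→5  [1 out]
  7: a→6  b→5  c→5  [3 out]
  8: a→1  b→4  [2 out]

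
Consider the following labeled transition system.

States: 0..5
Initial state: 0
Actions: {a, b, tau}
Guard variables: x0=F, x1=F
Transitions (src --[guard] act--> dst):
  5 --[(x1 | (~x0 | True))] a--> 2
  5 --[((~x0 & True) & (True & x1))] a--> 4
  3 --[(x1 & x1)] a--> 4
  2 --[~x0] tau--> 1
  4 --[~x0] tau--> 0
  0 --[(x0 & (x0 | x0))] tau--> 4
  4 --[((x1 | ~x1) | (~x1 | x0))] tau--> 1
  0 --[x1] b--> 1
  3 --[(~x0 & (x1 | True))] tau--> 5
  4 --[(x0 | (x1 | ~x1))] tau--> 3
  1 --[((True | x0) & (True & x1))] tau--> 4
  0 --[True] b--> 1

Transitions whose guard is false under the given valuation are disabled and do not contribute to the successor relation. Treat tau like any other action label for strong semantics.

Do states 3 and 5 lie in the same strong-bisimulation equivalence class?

Answer: NOT BISIMILAR

Working:
Refine partition for ~:
  π0 = {{0,1,2,3,4,5}}
  π1 = {{0},{1},{2,3,4},{5}}
  π2 = {{0},{1},{2},{3},{4},{5}}
6 equivalence class(es) (converged in 3)
class of 3: {3}; class of 5: {5}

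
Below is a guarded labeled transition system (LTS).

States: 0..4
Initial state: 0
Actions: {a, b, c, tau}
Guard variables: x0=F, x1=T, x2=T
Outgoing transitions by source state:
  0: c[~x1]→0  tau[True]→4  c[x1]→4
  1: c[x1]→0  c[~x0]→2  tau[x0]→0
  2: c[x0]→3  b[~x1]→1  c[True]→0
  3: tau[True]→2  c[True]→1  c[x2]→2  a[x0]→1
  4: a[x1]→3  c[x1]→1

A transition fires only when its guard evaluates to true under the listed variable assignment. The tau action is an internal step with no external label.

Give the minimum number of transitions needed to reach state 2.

Answer: 3

Trace:
BFS to 2:
  Layer 0: {0}
  Layer 1: {4}
  Layer 2: {1,3}
  Layer 3: {2}
2 enters at depth 3; path c·a·c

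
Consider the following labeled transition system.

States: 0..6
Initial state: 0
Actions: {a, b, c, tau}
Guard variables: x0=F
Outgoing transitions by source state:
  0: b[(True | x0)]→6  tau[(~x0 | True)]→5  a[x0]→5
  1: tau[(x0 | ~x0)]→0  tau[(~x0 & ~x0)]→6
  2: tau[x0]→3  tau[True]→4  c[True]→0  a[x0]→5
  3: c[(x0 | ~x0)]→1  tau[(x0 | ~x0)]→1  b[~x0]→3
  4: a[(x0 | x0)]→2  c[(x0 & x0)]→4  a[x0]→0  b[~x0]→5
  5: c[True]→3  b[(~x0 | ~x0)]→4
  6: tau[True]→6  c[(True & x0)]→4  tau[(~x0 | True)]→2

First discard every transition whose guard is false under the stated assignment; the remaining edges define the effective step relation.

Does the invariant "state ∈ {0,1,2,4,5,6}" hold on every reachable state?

Inv-set: {0,1,2,4,5,6}
Reach set: {0,1,2,3,4,5,6}
  0: safe
  1: safe
  2: safe
  3: VIOLATES
  4: safe
  5: safe
  6: safe
reach 3 via tau·c — violates

Answer: INVARIANT VIOLATED at state 3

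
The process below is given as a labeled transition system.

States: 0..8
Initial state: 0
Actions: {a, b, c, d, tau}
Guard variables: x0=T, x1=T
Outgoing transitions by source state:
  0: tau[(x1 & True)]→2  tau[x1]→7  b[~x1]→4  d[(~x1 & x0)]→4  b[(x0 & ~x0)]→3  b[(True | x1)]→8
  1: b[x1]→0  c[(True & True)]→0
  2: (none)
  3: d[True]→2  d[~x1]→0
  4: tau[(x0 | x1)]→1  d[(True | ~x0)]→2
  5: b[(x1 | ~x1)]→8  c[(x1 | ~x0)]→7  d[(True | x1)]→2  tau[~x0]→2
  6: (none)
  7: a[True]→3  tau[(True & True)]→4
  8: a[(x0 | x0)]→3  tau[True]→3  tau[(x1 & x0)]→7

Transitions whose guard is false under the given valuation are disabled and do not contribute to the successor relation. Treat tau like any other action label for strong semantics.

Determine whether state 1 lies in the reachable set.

Answer: REACHABLE

Working:
Guard filter leaves 16 enabled edge(s).
L0 = {0}
L1 = {2,7,8}  total {0,2,7,8}
L2 = {3,4}  total {0,2,3,4,7,8}
L3 = {1}  total {0,1,2,3,4,7,8}
R = {0,1,2,3,4,7,8}
trace reaching 1: tau·tau·tau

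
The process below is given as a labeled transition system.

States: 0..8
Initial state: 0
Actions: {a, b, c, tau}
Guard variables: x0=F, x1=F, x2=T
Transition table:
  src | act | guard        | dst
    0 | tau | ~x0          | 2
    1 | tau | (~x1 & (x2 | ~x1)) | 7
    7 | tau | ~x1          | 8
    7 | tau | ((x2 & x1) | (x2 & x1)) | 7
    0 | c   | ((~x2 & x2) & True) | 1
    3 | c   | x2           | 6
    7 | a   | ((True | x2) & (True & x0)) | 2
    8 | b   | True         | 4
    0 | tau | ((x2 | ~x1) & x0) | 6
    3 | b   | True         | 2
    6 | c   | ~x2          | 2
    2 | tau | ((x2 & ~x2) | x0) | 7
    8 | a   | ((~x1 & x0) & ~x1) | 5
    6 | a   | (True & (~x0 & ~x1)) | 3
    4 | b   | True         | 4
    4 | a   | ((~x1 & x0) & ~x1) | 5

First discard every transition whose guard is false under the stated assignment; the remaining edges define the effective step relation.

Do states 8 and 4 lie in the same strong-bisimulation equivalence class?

Answer: BISIMILAR

Working:
Bisimulation quotient by refinement:
  π0 = {{0,1,2,3,4,5,6,7,8}}
  π1 = {{0,1,7},{2,5},{3},{4,8},{6}}
  π2 = {{0},{1},{2,5},{3},{4,8},{6},{7}}
7 equivalence class(es) (converged in 3)
class of 8: {4,8}; class of 4: {4,8}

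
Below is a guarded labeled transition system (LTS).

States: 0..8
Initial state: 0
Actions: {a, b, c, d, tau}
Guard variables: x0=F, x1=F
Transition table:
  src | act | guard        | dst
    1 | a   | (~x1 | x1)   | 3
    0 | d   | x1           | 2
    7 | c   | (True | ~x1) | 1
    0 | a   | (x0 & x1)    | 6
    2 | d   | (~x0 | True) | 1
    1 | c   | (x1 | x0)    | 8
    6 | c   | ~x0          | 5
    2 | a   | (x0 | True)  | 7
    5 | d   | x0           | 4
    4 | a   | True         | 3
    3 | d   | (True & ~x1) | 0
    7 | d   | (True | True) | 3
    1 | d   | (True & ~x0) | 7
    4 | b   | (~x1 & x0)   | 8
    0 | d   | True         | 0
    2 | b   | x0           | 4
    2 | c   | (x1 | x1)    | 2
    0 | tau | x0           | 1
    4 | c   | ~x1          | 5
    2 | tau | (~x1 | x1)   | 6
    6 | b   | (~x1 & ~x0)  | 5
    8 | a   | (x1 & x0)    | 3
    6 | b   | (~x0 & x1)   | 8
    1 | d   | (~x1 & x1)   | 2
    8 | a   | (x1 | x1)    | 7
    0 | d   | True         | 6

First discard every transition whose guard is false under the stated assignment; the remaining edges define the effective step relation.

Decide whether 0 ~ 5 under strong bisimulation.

Answer: NOT BISIMILAR

Working:
Refine partition for ~:
  round 0: {{0,1,2,3,4,5,6,7,8}}
  round 1: {{0,3},{1},{2},{4},{5,8},{6},{7}}
  round 2: {{0},{1},{2},{3},{4},{5,8},{6},{7}}
8 equivalence class(es) (converged in 3)
[0]={0}  [5]={5,8}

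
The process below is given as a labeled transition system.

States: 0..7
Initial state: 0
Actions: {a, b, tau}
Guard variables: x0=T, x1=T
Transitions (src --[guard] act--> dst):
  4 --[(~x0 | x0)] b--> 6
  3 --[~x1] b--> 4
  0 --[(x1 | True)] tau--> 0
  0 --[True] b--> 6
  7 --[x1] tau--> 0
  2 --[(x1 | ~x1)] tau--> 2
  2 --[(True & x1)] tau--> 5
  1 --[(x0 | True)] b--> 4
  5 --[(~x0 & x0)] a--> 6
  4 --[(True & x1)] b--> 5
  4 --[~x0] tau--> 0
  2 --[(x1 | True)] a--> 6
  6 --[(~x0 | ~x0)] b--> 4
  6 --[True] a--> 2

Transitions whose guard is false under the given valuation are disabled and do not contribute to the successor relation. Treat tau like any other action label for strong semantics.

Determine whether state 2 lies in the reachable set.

Answer: REACHABLE

Trace:
After dropping false guards: 10 live edges.
L0 = {0}
L1 = {6}  now seen {0,6}
L2 = {2}  now seen {0,2,6}
L3 = {5}  now seen {0,2,5,6}
Reachable = {0,2,5,6}
Path to 2: b·a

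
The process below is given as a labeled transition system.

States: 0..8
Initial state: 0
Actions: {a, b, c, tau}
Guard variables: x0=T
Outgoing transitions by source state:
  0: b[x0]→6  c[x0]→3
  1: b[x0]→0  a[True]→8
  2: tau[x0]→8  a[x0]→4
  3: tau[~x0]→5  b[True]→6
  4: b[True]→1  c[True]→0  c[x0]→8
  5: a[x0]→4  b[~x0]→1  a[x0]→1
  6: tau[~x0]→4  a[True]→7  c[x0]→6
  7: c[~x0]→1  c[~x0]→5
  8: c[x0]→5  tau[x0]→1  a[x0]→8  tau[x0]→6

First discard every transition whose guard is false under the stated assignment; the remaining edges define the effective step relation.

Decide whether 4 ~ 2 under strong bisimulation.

Compute ~ classes (split until stable):
  round 0: {{0,1,2,3,4,5,6,7,8}}
  round 1: {{0,4},{1},{2},{3},{5},{6},{7},{8}}
  round 2: {{0},{1},{2},{3},{4},{5},{6},{7},{8}}
Fixed point at round 3; 9 class(es).
class of 4: {4}; class of 2: {2}

Answer: NOT BISIMILAR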